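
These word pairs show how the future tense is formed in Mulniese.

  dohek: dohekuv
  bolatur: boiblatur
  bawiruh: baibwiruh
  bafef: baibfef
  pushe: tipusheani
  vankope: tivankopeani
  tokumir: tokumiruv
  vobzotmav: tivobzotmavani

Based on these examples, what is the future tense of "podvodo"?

tokumir and bolatur both end in -r yet inflect differently (tokumiruv, boiblatur), so the final letter is not what conditions the rule; the first letter is.
"podvodo" begins with p-. The one such stem in the data (pushe → tipusheani) adds ti- … -ani around the stem, so the same rule applies.
The other patterns: stems beginning with d- or t- add -uv; stems beginning with b- insert -ib- after the first vowel.
So podvodo → tipodvodoani.

tipodvodoani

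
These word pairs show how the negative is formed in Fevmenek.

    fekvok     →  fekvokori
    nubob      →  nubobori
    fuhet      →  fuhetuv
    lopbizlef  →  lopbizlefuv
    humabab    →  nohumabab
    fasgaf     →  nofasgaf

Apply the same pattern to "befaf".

nubob and humabab both end in -b yet inflect differently (nubobori, nohumabab), so the final letter is not what conditions the rule; the last vowel is.
"befaf" has last vowel 'a'. The stems whose last vowel is 'a' (humabab → nohumabab, fasgaf → nofasgaf) add the prefix no-.
So befaf → nobefaf.

nobefaf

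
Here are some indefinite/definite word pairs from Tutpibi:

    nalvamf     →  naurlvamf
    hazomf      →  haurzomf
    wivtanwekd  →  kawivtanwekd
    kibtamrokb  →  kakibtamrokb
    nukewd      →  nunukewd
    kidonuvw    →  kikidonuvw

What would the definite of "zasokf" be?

kazasokf

nukewd and wivtanwekd both end in -d yet inflect differently (nunukewd, kawivtanwekd), so the final letter is not what conditions the rule; the second-to-last letter is.
"zasokf" has second-to-last letter 'k'. The stems whose second-to-last letter is 'k' (wivtanwekd → kawivtanwekd, kibtamrokb → kakibtamrokb) add the prefix ka-.
So zasokf → kazasokf.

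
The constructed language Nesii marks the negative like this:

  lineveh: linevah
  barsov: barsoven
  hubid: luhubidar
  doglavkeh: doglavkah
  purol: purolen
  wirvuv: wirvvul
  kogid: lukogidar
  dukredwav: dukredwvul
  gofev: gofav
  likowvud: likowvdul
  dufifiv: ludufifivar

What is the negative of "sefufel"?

gofev and barsov both end in -v yet inflect differently (gofav, barsoven), so the final letter is not what conditions the rule; the last vowel is.
"sefufel" has last vowel 'e'. The stems whose last vowel is 'e' (gofev → gofav, lineveh → linevah, doglavkeh → doglavkah) change the last vowel to 'a'.
The other patterns: stems whose last vowel is 'o' add -en; stems whose last vowel is 'i' add lu- … -ar around the stem; stems whose last vowel is 'a' or 'u' delete the last vowel and add -ul.
So sefufel → sefufal.

sefufal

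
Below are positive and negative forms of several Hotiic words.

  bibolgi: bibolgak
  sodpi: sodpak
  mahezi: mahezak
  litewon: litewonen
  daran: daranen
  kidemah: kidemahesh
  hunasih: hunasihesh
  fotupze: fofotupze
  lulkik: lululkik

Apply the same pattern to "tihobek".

titihobek

daran and kidemah both have last vowel 'a' yet inflect differently (daranen, kidemahesh), so the last vowel is not what conditions the rule; the final letter is.
"tihobek" ends in -k. The one such stem in the data (lulkik → lululkik) repeats the first consonant+vowel as a prefix (as does fotupze), so the same rule applies.
So tihobek → titihobek.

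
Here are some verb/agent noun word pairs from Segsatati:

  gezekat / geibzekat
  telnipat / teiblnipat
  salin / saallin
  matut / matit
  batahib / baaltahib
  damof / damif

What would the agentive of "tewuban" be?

teibwuban

matut and gezekat both end in -t yet inflect differently (matit, geibzekat), so the final letter is not what conditions the rule; the last vowel is.
"tewuban" has last vowel 'a'. The stems whose last vowel is 'a' (gezekat → geibzekat, telnipat → teiblnipat) insert -ib- after the first vowel.
So tewuban → teibwuban.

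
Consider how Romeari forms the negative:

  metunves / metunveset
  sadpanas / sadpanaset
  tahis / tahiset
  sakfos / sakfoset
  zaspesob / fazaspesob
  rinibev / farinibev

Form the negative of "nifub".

fanifub

sakfos and zaspesob both have last vowel 'o' yet inflect differently (sakfoset, fazaspesob), so the last vowel is not what conditions the rule; the final letter is.
"nifub" ends in -b. The one such stem in the data (zaspesob → fazaspesob) adds the prefix fa-, so the same rule applies.
The other pattern: stems ending in -s add -et.
So nifub → fanifub.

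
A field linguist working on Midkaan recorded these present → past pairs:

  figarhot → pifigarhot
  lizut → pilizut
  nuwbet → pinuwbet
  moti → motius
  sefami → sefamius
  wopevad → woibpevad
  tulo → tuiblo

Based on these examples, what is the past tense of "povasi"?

"povasi" ends in -i. The stems ending in -i (moti → motius, sefami → sefamius) add -us.
So povasi → povasius.

povasius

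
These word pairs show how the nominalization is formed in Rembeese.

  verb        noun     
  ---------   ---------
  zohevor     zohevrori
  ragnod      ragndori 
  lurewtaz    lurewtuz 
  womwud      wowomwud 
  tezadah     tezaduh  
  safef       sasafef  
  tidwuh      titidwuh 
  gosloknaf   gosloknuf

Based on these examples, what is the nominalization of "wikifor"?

gosloknaf and safef both end in -f yet inflect differently (gosloknuf, sasafef), so the final letter is not what conditions the rule; the last vowel is.
"wikifor" has last vowel 'o'. The stems whose last vowel is 'o' (ragnod → ragndori, zohevor → zohevrori) delete the last vowel and add -ori.
The other patterns: stems whose last vowel is 'a' change the last vowel to 'u'; stems whose last vowel is 'e' or 'u' repeat the first consonant+vowel as a prefix.
So wikifor → wikifrori.

wikifrori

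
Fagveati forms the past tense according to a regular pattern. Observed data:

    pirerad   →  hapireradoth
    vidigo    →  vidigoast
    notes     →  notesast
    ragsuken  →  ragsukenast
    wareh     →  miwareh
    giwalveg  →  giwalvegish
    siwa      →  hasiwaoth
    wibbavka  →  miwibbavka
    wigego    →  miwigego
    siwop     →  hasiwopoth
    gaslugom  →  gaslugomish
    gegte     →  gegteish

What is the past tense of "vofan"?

siwa and wibbavka both end in -a yet inflect differently (hasiwaoth, miwibbavka), so the final letter is not what conditions the rule; the first letter is.
"vofan" begins with v-. The one such stem in the data (vidigo → vidigoast) adds -ast, so the same rule applies.
So vofan → vofanast.

vofanast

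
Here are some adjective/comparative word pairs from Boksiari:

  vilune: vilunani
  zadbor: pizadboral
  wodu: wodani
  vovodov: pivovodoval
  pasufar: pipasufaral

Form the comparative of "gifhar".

pigifharal

"gifhar" ends in a consonant. The stems ending in a consonant (vovodov → pivovodoval, zadbor → pizadboral, pasufar → pipasufaral) add pi- … -al around the stem.
So gifhar → pigifharal.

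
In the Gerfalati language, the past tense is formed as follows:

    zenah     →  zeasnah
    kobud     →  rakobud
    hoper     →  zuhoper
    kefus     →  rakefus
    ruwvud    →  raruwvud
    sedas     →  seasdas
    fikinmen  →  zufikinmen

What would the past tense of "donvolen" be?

zudonvolen

kefus and sedas both end in -s yet inflect differently (rakefus, seasdas), so the final letter is not what conditions the rule; the last vowel is.
"donvolen" has last vowel 'e'. The stems whose last vowel is 'e' (hoper → zuhoper, fikinmen → zufikinmen) add the prefix zu-.
The other patterns: stems whose last vowel is 'u' add the prefix ra-; stems whose last vowel is 'a' insert -as- after the first vowel.
So donvolen → zudonvolen.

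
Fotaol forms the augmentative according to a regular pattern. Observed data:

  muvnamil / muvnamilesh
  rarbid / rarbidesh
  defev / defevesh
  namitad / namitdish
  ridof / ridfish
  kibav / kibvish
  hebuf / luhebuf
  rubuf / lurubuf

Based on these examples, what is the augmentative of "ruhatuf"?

luruhatuf

rarbid and namitad both end in -d yet inflect differently (rarbidesh, namitdish), so the final letter is not what conditions the rule; the last vowel is.
"ruhatuf" has last vowel 'u'. The stems whose last vowel is 'u' (hebuf → luhebuf, rubuf → lurubuf) add the prefix lu-.
So ruhatuf → luruhatuf.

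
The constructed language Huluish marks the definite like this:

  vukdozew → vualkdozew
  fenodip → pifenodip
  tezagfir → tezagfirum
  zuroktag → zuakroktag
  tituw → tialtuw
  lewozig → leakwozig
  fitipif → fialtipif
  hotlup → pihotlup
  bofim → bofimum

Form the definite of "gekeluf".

fenodip and fitipif both have last vowel 'i' yet inflect differently (pifenodip, fialtipif), so the last vowel is not what conditions the rule; the final letter is.
"gekeluf" ends in -f. The one such stem in the data (fitipif → fialtipif) inserts -al- after the first vowel (as do vukdozew, tituw), so the same rule applies.
So gekeluf → gealkeluf.

gealkeluf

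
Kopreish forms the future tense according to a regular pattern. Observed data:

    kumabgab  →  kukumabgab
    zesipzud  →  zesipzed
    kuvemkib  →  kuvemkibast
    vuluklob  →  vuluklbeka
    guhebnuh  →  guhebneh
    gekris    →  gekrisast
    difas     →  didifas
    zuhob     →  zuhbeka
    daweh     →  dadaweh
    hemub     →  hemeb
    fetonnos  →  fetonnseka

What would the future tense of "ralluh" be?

ralleh

"ralluh" has last vowel 'u'. The stems whose last vowel is 'u' (zesipzud → zesipzed, hemub → hemeb, guhebnuh → guhebneh) change the last vowel to 'e'.
So ralluh → ralleh.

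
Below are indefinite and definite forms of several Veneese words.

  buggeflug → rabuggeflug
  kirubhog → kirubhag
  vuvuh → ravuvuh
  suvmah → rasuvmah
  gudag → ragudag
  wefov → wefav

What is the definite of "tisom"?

"tisom" has last vowel 'o'. The stems whose last vowel is 'o' (kirubhog → kirubhag, wefov → wefav) change the last vowel to 'a'.
So tisom → tisam.

tisam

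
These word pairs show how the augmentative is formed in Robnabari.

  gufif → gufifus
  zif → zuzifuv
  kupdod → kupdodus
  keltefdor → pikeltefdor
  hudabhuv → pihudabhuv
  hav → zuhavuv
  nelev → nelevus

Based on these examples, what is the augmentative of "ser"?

zuseruv

hav and nelev both end in -v yet inflect differently (zuhavuv, nelevus), so the final letter is not what conditions the rule; the number of vowels is.
"ser" has 1 vowel. The stems with 1 vowel (zif → zuzifuv, hav → zuhavuv) add zu- … -uv around the stem.
So ser → zuseruv.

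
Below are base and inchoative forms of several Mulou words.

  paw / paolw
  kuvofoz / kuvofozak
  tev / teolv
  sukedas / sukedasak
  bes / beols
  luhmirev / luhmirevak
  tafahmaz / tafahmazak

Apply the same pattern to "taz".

sukedas and bes both end in -s yet inflect differently (sukedasak, beols), so the final letter is not what conditions the rule; the number of vowels is.
"taz" has 1 vowel. The stems with 1 vowel (paw → paolw, bes → beols, tev → teolv) insert -ol- after the first vowel.
The other pattern: stems with 3 vowels add -ak.
So taz → taolz.

taolz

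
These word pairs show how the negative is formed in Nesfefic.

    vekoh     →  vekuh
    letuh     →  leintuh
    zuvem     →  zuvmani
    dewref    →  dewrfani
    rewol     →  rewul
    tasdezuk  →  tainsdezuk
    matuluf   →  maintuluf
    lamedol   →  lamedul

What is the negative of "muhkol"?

dewref and matuluf both end in -f yet inflect differently (dewrfani, maintuluf), so the final letter is not what conditions the rule; the last vowel is.
"muhkol" has last vowel 'o'. The stems whose last vowel is 'o' (vekoh → vekuh, rewol → rewul, lamedol → lamedul) change the last vowel to 'u'.
So muhkol → muhkul.

muhkul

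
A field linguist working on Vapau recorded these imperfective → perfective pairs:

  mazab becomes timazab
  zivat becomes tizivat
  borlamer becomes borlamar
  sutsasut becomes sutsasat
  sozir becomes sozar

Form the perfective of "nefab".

zivat and sutsasut both end in -t yet inflect differently (tizivat, sutsasat), so the final letter is not what conditions the rule; the last vowel is.
"nefab" has last vowel 'a'. The stems whose last vowel is 'a' (mazab → timazab, zivat → tizivat) add the prefix ti-.
The other pattern: stems whose last vowel is 'e', 'i' or 'u' change the last vowel to 'a'.
So nefab → tinefab.

tinefab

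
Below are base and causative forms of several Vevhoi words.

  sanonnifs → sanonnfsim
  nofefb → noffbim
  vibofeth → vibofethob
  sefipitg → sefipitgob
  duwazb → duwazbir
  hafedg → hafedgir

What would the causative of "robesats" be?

robesatsob

nofefb and duwazb both end in -b yet inflect differently (noffbim, duwazbir), so the final letter is not what conditions the rule; the second-to-last letter is.
"robesats" has second-to-last letter 't'. The stems whose second-to-last letter is 't' (vibofeth → vibofethob, sefipitg → sefipitgob) add -ob.
The other patterns: stems whose second-to-last letter is 'f' delete the last vowel and add -im; stems whose second-to-last letter is 'd' or 'z' add -ir.
So robesats → robesatsob.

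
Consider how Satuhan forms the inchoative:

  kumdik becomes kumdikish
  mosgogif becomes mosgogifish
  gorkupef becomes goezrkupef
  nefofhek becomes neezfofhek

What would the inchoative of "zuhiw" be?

mosgogif and gorkupef both end in -f yet inflect differently (mosgogifish, goezrkupef), so the final letter is not what conditions the rule; the last vowel is.
"zuhiw" has last vowel 'i'. The stems whose last vowel is 'i' (kumdik → kumdikish, mosgogif → mosgogifish) add -ish.
The other pattern: stems whose last vowel is 'e' insert -ez- after the first vowel.
So zuhiw → zuhiwish.

zuhiwish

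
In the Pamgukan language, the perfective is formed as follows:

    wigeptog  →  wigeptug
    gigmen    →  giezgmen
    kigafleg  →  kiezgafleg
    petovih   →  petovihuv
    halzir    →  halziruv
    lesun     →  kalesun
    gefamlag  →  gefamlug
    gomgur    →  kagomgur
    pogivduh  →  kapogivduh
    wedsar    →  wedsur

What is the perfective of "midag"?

midug

petovih and pogivduh both end in -h yet inflect differently (petovihuv, kapogivduh), so the final letter is not what conditions the rule; the last vowel is.
"midag" has last vowel 'a'. The stems whose last vowel is 'a' (gefamlag → gefamlug, wedsar → wedsur) change the last vowel to 'u'.
The other patterns: stems whose last vowel is 'i' add -uv; stems whose last vowel is 'u' add the prefix ka-; stems whose last vowel is 'e' insert -ez- after the first vowel.
So midag → midug.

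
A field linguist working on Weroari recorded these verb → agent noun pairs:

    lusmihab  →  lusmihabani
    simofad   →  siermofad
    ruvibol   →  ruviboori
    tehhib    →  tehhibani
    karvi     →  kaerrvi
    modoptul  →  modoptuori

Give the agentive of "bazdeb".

tehhib and karvi both have last vowel 'i' yet inflect differently (tehhibani, kaerrvi), so the last vowel is not what conditions the rule; the final letter is.
"bazdeb" ends in -b. The stems ending in -b (tehhib → tehhibani, lusmihab → lusmihabani) add -ani.
So bazdeb → bazdebani.

bazdebani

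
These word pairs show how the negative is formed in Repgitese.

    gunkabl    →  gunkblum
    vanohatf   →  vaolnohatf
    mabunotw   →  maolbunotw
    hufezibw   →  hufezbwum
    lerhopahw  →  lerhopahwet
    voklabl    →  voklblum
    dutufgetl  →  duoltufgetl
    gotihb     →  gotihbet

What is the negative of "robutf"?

"robutf" has second-to-last letter 't'. The stems whose second-to-last letter is 't' (mabunotw → maolbunotw, vanohatf → vaolnohatf, dutufgetl → duoltufgetl) insert -ol- after the first vowel.
The other patterns: stems whose second-to-last letter is 'b' delete the last vowel and add -um; stems whose second-to-last letter is 'h' add -et.
So robutf → roolbutf.

roolbutf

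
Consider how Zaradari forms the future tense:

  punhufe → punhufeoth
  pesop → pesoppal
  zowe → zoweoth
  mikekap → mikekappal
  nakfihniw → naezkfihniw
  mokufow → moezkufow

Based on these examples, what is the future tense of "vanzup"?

pesop and mokufow both have last vowel 'o' yet inflect differently (pesoppal, moezkufow), so the last vowel is not what conditions the rule; the final letter is.
"vanzup" ends in -p. The stems ending in -p (mikekap → mikekappal, pesop → pesoppal) double the final consonant and add -al.
The other patterns: stems ending in -e add -oth; stems ending in -w insert -ez- after the first vowel.
So vanzup → vanzuppal.

vanzuppal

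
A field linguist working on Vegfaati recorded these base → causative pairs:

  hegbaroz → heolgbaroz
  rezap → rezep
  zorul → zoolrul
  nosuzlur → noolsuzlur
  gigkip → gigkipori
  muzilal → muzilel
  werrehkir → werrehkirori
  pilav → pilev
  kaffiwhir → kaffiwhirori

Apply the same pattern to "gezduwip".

gezduwipori

rezap and gigkip both end in -p yet inflect differently (rezep, gigkipori), so the final letter is not what conditions the rule; the last vowel is.
"gezduwip" has last vowel 'i'. The stems whose last vowel is 'i' (gigkip → gigkipori, werrehkir → werrehkirori, kaffiwhir → kaffiwhirori) add -ori.
So gezduwip → gezduwipori.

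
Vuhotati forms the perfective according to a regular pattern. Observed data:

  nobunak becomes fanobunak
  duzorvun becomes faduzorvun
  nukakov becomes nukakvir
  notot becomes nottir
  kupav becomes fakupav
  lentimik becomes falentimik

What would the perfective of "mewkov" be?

nukakov and kupav both end in -v yet inflect differently (nukakvir, fakupav), so the final letter is not what conditions the rule; the last vowel is.
"mewkov" has last vowel 'o'. The stems whose last vowel is 'o' (nukakov → nukakvir, notot → nottir) delete the last vowel and add -ir.
So mewkov → mewkvir.

mewkvir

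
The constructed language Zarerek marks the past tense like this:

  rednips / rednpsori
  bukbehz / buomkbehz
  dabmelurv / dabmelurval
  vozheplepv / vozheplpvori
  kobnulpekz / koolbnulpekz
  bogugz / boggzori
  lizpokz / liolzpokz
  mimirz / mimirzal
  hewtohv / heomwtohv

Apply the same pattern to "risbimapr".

mimirz and lizpokz both end in -z yet inflect differently (mimirzal, liolzpokz), so the final letter is not what conditions the rule; the second-to-last letter is.
"risbimapr" has second-to-last letter 'p'. The stems whose second-to-last letter is 'p' (rednips → rednpsori, vozheplepv → vozheplpvori) delete the last vowel and add -ori.
So risbimapr → risbimprori.

risbimprori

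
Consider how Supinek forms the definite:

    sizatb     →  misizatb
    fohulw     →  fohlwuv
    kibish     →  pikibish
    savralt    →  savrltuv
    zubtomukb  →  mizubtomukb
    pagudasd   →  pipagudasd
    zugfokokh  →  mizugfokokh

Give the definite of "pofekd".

kibish and zugfokokh both end in -h yet inflect differently (pikibish, mizugfokokh), so the final letter is not what conditions the rule; the second-to-last letter is.
"pofekd" has second-to-last letter 'k'. The stems whose second-to-last letter is 'k' (zugfokokh → mizugfokokh, zubtomukb → mizubtomukb) add the prefix mi-.
The other patterns: stems whose second-to-last letter is 's' add the prefix pi-; stems whose second-to-last letter is 'l' delete the last vowel and add -uv.
So pofekd → mipofekd.

mipofekd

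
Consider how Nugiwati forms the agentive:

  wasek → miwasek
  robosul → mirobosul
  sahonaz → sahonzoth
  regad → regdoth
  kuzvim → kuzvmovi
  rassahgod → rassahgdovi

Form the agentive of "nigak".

regad and rassahgod both end in -d yet inflect differently (regdoth, rassahgdovi), so the final letter is not what conditions the rule; the last vowel is.
"nigak" has last vowel 'a'. The stems whose last vowel is 'a' (sahonaz → sahonzoth, regad → regdoth) delete the last vowel and add -oth.
So nigak → nigkoth.

nigkoth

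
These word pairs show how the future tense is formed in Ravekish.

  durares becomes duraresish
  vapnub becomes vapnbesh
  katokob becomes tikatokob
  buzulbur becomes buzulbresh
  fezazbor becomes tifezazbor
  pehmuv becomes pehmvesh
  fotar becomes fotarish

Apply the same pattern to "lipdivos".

tilipdivos

katokob and vapnub both end in -b yet inflect differently (tikatokob, vapnbesh), so the final letter is not what conditions the rule; the last vowel is.
"lipdivos" has last vowel 'o'. The stems whose last vowel is 'o' (katokob → tikatokob, fezazbor → tifezazbor) add the prefix ti-.
The other patterns: stems whose last vowel is 'u' delete the last vowel and add -esh; stems whose last vowel is 'a' or 'e' add -ish.
So lipdivos → tilipdivos.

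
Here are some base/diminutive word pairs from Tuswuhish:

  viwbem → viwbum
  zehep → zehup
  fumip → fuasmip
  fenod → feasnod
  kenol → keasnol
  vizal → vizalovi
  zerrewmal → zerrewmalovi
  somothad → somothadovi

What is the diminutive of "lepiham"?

lepihamovi

zehep and fumip both end in -p yet inflect differently (zehup, fuasmip), so the final letter is not what conditions the rule; the last vowel is.
"lepiham" has last vowel 'a'. The stems whose last vowel is 'a' (vizal → vizalovi, zerrewmal → zerrewmalovi, somothad → somothadovi) add -ovi.
The other patterns: stems whose last vowel is 'e' change the last vowel to 'u'; stems whose last vowel is 'i' or 'o' insert -as- after the first vowel.
So lepiham → lepihamovi.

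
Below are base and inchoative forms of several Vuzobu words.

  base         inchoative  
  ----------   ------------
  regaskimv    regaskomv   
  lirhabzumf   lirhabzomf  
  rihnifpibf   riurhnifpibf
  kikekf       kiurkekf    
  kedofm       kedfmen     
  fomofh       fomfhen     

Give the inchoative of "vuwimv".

vuwomv

lirhabzumf and rihnifpibf both end in -f yet inflect differently (lirhabzomf, riurhnifpibf), so the final letter is not what conditions the rule; the second-to-last letter is.
"vuwimv" has second-to-last letter 'm'. The stems whose second-to-last letter is 'm' (regaskimv → regaskomv, lirhabzumf → lirhabzomf) change the last vowel to 'o'.
So vuwimv → vuwomv.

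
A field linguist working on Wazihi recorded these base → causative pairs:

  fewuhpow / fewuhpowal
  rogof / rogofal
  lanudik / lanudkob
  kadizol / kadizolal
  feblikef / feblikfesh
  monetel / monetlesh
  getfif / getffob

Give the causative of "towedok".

rogof and getfif both end in -f yet inflect differently (rogofal, getffob), so the final letter is not what conditions the rule; the last vowel is.
"towedok" has last vowel 'o'. The stems whose last vowel is 'o' (kadizol → kadizolal, fewuhpow → fewuhpowal, rogof → rogofal) add -al.
So towedok → towedokal.

towedokal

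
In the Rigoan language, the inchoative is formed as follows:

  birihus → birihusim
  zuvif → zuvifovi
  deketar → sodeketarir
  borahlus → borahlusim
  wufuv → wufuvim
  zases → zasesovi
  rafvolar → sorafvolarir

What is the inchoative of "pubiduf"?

borahlus and zases both end in -s yet inflect differently (borahlusim, zasesovi), so the final letter is not what conditions the rule; the last vowel is.
"pubiduf" has last vowel 'u'. The stems whose last vowel is 'u' (borahlus → borahlusim, birihus → birihusim, wufuv → wufuvim) add -im.
So pubiduf → pubidufim.

pubidufim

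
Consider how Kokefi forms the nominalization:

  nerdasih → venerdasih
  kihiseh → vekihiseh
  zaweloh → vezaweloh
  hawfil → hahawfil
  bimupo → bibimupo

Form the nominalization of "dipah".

nerdasih and hawfil both have last vowel 'i' yet inflect differently (venerdasih, hahawfil), so the last vowel is not what conditions the rule; the final letter is.
"dipah" ends in -h. The stems ending in -h (nerdasih → venerdasih, kihiseh → vekihiseh, zaweloh → vezaweloh) add the prefix ve-.
The other pattern: stems ending in -l or -o repeat the first consonant+vowel as a prefix.
So dipah → vedipah.

vedipah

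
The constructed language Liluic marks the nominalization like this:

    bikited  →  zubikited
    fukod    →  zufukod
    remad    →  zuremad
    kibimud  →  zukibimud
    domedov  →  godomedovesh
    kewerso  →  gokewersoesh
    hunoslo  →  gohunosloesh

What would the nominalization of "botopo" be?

fukod and domedov both have last vowel 'o' yet inflect differently (zufukod, godomedovesh), so the last vowel is not what conditions the rule; the final letter is.
"botopo" ends in -o. The stems ending in -o (kewerso → gokewersoesh, hunoslo → gohunosloesh) add go- … -esh around the stem.
So botopo → gobotopoesh.

gobotopoesh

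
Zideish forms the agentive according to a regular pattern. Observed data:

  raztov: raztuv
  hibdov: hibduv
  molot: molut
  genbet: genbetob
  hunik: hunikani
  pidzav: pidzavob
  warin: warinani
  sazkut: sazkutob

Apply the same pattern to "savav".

molot and genbet both end in -t yet inflect differently (molut, genbetob), so the final letter is not what conditions the rule; the last vowel is.
"savav" has last vowel 'a'. The one such stem in the data (pidzav → pidzavob) adds -ob, so the same rule applies.
So savav → savavob.

savavob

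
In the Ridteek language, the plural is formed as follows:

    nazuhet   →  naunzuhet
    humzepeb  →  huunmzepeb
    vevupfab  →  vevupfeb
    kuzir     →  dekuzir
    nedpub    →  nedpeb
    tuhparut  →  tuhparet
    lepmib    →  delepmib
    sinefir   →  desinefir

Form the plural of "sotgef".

humzepeb and lepmib both end in -b yet inflect differently (huunmzepeb, delepmib), so the final letter is not what conditions the rule; the last vowel is.
"sotgef" has last vowel 'e'. The stems whose last vowel is 'e' (humzepeb → huunmzepeb, nazuhet → naunzuhet) insert -un- after the first vowel.
The other patterns: stems whose last vowel is 'i' add the prefix de-; stems whose last vowel is 'a' or 'u' change the last vowel to 'e'.
So sotgef → sountgef.

sountgef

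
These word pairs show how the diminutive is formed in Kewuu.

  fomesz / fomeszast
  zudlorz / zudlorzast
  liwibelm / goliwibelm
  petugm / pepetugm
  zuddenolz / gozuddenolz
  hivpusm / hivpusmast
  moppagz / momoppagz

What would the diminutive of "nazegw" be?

nanazegw

zuddenolz and moppagz both end in -z yet inflect differently (gozuddenolz, momoppagz), so the final letter is not what conditions the rule; the second-to-last letter is.
"nazegw" has second-to-last letter 'g'. The stems whose second-to-last letter is 'g' (moppagz → momoppagz, petugm → pepetugm) repeat the first consonant+vowel as a prefix.
So nazegw → nanazegw.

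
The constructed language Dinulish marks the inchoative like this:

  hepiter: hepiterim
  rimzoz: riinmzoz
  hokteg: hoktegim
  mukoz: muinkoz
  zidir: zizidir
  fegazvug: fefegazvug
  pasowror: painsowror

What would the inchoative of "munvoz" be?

"munvoz" has last vowel 'o'. The stems whose last vowel is 'o' (mukoz → muinkoz, rimzoz → riinmzoz, pasowror → painsowror) insert -in- after the first vowel.
The other patterns: stems whose last vowel is 'e' add -im; stems whose last vowel is 'i' or 'u' repeat the first consonant+vowel as a prefix.
So munvoz → muinnvoz.

muinnvoz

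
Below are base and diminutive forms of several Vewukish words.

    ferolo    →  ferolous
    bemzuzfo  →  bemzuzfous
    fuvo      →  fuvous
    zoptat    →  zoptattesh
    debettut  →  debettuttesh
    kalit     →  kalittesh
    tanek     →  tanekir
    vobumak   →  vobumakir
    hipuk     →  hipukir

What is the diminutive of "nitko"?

"nitko" ends in -o. The stems ending in -o (ferolo → ferolous, bemzuzfo → bemzuzfous, fuvo → fuvous) add -us.
The other patterns: stems ending in -t double the final consonant and add -esh; stems ending in -k add -ir.
So nitko → nitkous.

nitkous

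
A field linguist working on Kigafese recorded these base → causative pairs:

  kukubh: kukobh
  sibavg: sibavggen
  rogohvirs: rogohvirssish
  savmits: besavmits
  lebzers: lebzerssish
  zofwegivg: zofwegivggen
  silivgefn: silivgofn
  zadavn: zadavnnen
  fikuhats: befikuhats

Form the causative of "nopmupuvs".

savmits and rogohvirs both end in -s yet inflect differently (besavmits, rogohvirssish), so the final letter is not what conditions the rule; the second-to-last letter is.
"nopmupuvs" has second-to-last letter 'v'. The stems whose second-to-last letter is 'v' (zadavn → zadavnnen, zofwegivg → zofwegivggen, sibavg → sibavggen) double the final consonant and add -en.
The other patterns: stems whose second-to-last letter is 't' add the prefix be-; stems whose second-to-last letter is 'r' double the final consonant and add -ish; stems whose second-to-last letter is 'b' or 'f' change the last vowel to 'o'.
So nopmupuvs → nopmupuvssen.

nopmupuvssen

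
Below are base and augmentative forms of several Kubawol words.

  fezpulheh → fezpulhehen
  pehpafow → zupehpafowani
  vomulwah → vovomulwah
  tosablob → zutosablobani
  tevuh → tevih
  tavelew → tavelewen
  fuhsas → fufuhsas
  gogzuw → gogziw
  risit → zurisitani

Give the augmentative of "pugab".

fezpulheh and vomulwah both end in -h yet inflect differently (fezpulhehen, vovomulwah), so the final letter is not what conditions the rule; the last vowel is.
"pugab" has last vowel 'a'. The stems whose last vowel is 'a' (vomulwah → vovomulwah, fuhsas → fufuhsas) repeat the first consonant+vowel as a prefix.
So pugab → pupugab.

pupugab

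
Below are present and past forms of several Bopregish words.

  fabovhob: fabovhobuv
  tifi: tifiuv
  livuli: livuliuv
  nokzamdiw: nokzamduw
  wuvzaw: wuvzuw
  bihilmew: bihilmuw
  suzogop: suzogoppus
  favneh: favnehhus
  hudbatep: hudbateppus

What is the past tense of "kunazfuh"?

kunazfuhhus

tifi and nokzamdiw both have last vowel 'i' yet inflect differently (tifiuv, nokzamduw), so the last vowel is not what conditions the rule; the final letter is.
"kunazfuh" ends in -h. The one such stem in the data (favneh → favnehhus) doubles the final consonant and adds -us (as do suzogop, hudbatep), so the same rule applies.
So kunazfuh → kunazfuhhus.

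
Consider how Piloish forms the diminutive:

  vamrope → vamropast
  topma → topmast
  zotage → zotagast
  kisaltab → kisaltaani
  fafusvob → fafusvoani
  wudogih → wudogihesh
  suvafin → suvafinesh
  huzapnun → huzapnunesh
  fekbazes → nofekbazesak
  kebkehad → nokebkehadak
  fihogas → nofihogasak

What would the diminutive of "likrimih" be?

likrimihesh

topma and kisaltab both have last vowel 'a' yet inflect differently (topmast, kisaltaani), so the last vowel is not what conditions the rule; the final letter is.
"likrimih" ends in -h. The one such stem in the data (wudogih → wudogihesh) adds -esh, so the same rule applies.
The other patterns: stems ending in -a or -e drop the final letter and add -ast; stems ending in -b drop the final letter and add -ani; stems ending in -d or -s add no- … -ak around the stem.
So likrimih → likrimihesh.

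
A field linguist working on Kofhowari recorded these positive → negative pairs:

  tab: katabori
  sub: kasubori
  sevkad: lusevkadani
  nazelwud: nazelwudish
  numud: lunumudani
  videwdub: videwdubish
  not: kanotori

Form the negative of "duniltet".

tab and videwdub both end in -b yet inflect differently (katabori, videwdubish), so the final letter is not what conditions the rule; the number of vowels is.
"duniltet" has 3 vowels. The stems with 3 vowels (videwdub → videwdubish, nazelwud → nazelwudish) add -ish.
So duniltet → duniltetish.

duniltetish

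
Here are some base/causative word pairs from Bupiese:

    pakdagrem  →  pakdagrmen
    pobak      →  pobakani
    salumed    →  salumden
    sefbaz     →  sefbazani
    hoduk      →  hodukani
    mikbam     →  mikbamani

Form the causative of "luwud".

luwudani

pakdagrem and mikbam both end in -m yet inflect differently (pakdagrmen, mikbamani), so the final letter is not what conditions the rule; the number of vowels is.
"luwud" has 2 vowels. The stems with 2 vowels (mikbam → mikbamani, sefbaz → sefbazani, hoduk → hodukani) add -ani.
The other pattern: stems with 3 vowels delete the last vowel and add -en.
So luwud → luwudani.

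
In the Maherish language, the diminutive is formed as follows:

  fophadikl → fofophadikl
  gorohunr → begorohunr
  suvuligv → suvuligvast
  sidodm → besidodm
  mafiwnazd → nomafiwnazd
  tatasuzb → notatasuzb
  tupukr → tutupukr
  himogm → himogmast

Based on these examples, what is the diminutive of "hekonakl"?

hehekonakl

himogm and sidodm both end in -m yet inflect differently (himogmast, besidodm), so the final letter is not what conditions the rule; the second-to-last letter is.
"hekonakl" has second-to-last letter 'k'. The stems whose second-to-last letter is 'k' (tupukr → tutupukr, fophadikl → fofophadikl) repeat the first consonant+vowel as a prefix.
So hekonakl → hehekonakl.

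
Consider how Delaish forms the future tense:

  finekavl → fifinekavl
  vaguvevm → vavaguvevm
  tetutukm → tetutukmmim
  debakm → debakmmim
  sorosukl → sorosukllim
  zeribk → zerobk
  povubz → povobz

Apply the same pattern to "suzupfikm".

suzupfikmmim

vaguvevm and tetutukm both end in -m yet inflect differently (vavaguvevm, tetutukmmim), so the final letter is not what conditions the rule; the second-to-last letter is.
"suzupfikm" has second-to-last letter 'k'. The stems whose second-to-last letter is 'k' (tetutukm → tetutukmmim, debakm → debakmmim, sorosukl → sorosukllim) double the final consonant and add -im.
The other patterns: stems whose second-to-last letter is 'v' repeat the first consonant+vowel as a prefix; stems whose second-to-last letter is 'b' change the last vowel to 'o'.
So suzupfikm → suzupfikmmim.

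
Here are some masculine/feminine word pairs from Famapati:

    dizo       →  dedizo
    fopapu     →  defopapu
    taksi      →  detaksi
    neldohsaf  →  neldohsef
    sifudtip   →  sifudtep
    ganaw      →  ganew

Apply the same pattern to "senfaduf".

senfadef

"senfaduf" ends in a consonant. The stems ending in a consonant (neldohsaf → neldohsef, sifudtip → sifudtep, ganaw → ganew) change the last vowel to 'e'.
The other pattern: stems ending in a vowel add the prefix de-.
So senfaduf → senfadef.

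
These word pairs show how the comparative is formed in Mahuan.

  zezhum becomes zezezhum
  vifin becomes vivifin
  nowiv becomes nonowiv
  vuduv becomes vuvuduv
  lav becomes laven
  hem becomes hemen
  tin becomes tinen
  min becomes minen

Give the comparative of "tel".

"tel" has 1 vowel. The stems with 1 vowel (lav → laven, hem → hemen, tin → tinen) add -en.
The other pattern: stems with 2 vowels repeat the first consonant+vowel as a prefix.
So tel → telen.

telen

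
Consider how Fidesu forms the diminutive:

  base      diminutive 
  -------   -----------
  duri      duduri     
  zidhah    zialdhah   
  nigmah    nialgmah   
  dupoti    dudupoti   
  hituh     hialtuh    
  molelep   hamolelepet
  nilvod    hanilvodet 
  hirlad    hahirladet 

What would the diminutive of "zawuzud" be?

nigmah and hirlad both have last vowel 'a' yet inflect differently (nialgmah, hahirladet), so the last vowel is not what conditions the rule; the final letter is.
"zawuzud" ends in -d. The stems ending in -d (nilvod → hanilvodet, hirlad → hahirladet) add ha- … -et around the stem.
The other patterns: stems ending in -i repeat the first consonant+vowel as a prefix; stems ending in -h insert -al- after the first vowel.
So zawuzud → hazawuzudet.

hazawuzudet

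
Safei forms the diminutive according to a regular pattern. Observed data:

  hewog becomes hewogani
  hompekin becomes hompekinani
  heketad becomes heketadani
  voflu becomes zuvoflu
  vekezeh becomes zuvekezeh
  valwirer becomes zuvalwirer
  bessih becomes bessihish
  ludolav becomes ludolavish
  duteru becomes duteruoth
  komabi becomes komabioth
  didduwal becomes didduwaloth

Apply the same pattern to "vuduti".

zuvuduti

vekezeh and bessih both end in -h yet inflect differently (zuvekezeh, bessihish), so the final letter is not what conditions the rule; the first letter is.
"vuduti" begins with v-. The stems beginning with v- (voflu → zuvoflu, vekezeh → zuvekezeh, valwirer → zuvalwirer) add the prefix zu-.
The other patterns: stems beginning with h- add -ani; stems beginning with b- or l- add -ish; stems beginning with d- or k- add -oth.
So vuduti → zuvuduti.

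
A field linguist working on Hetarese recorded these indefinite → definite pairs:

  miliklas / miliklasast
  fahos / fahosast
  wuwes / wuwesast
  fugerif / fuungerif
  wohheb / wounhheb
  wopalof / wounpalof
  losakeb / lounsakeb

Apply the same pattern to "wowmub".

wounwmub

"wowmub" ends in -b. The stems ending in -b (wohheb → wounhheb, losakeb → lounsakeb) insert -un- after the first vowel.
So wowmub → wounwmub.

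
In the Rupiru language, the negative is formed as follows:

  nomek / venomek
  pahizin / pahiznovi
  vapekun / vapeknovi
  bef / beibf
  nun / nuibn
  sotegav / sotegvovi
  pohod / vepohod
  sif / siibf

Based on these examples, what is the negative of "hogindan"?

nun and vapekun both end in -n yet inflect differently (nuibn, vapeknovi), so the final letter is not what conditions the rule; the number of vowels is.
"hogindan" has 3 vowels. The stems with 3 vowels (vapekun → vapeknovi, pahizin → pahiznovi, sotegav → sotegvovi) delete the last vowel and add -ovi.
So hogindan → hogindnovi.

hogindnovi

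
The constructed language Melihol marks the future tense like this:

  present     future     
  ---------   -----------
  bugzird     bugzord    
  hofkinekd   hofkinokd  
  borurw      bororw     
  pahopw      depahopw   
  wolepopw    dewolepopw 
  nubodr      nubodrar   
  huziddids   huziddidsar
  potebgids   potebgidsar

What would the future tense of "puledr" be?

puledrar

pahopw and borurw both end in -w yet inflect differently (depahopw, bororw), so the final letter is not what conditions the rule; the second-to-last letter is.
"puledr" has second-to-last letter 'd'. The stems whose second-to-last letter is 'd' (potebgids → potebgidsar, huziddids → huziddidsar, nubodr → nubodrar) add -ar.
So puledr → puledrar.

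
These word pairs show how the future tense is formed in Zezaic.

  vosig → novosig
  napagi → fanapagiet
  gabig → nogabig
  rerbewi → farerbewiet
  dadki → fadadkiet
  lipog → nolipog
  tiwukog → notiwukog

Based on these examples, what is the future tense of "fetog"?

dadki and gabig both have last vowel 'i' yet inflect differently (fadadkiet, nogabig), so the last vowel is not what conditions the rule; the final letter is.
"fetog" ends in -g. The stems ending in -g (tiwukog → notiwukog, lipog → nolipog, gabig → nogabig) add the prefix no-.
So fetog → nofetog.

nofetog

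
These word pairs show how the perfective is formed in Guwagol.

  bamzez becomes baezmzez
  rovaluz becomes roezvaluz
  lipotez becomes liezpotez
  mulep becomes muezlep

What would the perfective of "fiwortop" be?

fiezwortop

Every pair shown (bamzez → baezmzez, rovaluz → roezvaluz, lipotez → liezpotez, …) follows the same rule: insert -ez- after the first vowel.
So fiwortop → fiezwortop.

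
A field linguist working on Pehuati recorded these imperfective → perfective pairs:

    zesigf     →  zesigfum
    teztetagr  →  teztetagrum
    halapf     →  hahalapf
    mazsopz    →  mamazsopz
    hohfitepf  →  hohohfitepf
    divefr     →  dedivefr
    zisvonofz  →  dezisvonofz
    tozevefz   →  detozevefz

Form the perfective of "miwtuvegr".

zesigf and halapf both end in -f yet inflect differently (zesigfum, hahalapf), so the final letter is not what conditions the rule; the second-to-last letter is.
"miwtuvegr" has second-to-last letter 'g'. The stems whose second-to-last letter is 'g' (zesigf → zesigfum, teztetagr → teztetagrum) add -um.
So miwtuvegr → miwtuvegrum.

miwtuvegrum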